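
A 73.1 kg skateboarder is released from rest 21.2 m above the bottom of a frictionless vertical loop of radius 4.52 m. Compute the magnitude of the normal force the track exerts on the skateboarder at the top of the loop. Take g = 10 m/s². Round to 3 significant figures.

N = 3200 N

Energy from release to top (height 2r): mgh = ½mv_top² + mg(2r)
v_top² = 2g(h − 2r) = 2(10)(21.2 − 9.040) = 243.20 m²/s²
At the top, both N and weight point toward the centre: N + mg = mv_top²/r
N = m(v_top²/r − g) = 73.1(243.20/4.52 − 10) = 3202 N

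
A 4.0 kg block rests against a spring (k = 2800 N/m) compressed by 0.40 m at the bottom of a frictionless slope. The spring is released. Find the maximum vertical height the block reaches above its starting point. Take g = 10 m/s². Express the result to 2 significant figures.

All spring PE becomes gravitational PE at the highest point: ½kx² = mgh
h = kx²/(2mg) = (2800)(0.40)²/(2 × 4.0 × 10) = 5.600 m

h = 5.6 m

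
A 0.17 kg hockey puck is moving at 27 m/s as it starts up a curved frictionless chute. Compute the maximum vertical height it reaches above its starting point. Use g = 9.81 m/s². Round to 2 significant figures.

h = 37 m

By energy conservation, ½mv² = mgh
h = v²/(2g) = 27²/(2 × 9.81) = 37.16 m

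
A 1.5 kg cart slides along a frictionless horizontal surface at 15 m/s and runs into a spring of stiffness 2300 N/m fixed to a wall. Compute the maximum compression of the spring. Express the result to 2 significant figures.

At max compression the cart is momentarily at rest: ½mv² = ½kx²
x = v√(m/k) = 15 × √(1.5/2300) = 0.3831 m

x = 0.38 m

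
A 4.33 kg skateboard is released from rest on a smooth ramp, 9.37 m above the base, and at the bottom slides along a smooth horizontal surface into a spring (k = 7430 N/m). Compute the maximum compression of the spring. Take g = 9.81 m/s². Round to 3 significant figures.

Gravitational PE at the top equals spring PE at max compression: mgh = ½kx²
x = √(2mgh/k) = √(2 × 4.33 × 9.81 × 9.37 / 7430) = 0.3273 m

x = 0.327 m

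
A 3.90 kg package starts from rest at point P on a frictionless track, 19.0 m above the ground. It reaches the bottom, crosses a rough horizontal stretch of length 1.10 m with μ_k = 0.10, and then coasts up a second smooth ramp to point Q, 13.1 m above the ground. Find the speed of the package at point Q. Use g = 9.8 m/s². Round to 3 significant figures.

v = 10.7 m/s

Energy at P: mgh₁ = (3.90)(9.8)(19.0) = 726.18 J
Friction loss: W_f = μ_k mg d = 4.204 J
At Q: ½mv² + mgh₂ = mgh₁ − W_f
½mv² = 726.18 − 4.204 − 500.68 = 221.29 J
v = √(2 × 221.29/3.90) = 10.65 m/s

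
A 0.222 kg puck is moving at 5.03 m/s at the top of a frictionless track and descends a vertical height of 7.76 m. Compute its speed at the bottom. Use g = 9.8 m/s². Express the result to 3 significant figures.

Energy conservation between the two points: ½mv₀² + mgh = ½mv²
v² = v₀² + 2gh = (5.03)² + 2(9.8)(7.76) = 177.40
v = √177.40 = 13.32 m/s

v = 13.3 m/s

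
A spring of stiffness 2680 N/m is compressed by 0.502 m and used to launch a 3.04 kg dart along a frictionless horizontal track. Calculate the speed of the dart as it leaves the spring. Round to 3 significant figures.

Conservation of energy: ½kx² = ½mv²
v = x√(k/m) = 0.502 × √(2680/3.04) = 14.91 m/s

v = 14.9 m/s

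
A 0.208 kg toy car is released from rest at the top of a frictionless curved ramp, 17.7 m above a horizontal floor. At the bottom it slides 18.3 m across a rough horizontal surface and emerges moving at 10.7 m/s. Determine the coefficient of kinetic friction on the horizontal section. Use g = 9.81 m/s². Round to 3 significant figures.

Applying the work–energy principle:
mgh = ½mv² + μ_k m g d
mgh = 36.116 J; ½mv² = 11.907 J
W_f = 36.116 − 11.907 = 24.21 J
μ_k = W_f/(mg·d) = 24.21/(2.040 × 18.3) = 0.6483

μ_k = 0.648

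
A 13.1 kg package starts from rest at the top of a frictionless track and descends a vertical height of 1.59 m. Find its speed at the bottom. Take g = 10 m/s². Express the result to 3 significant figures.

v = 5.64 m/s

Equating total energy at the two states: mgh = ½mv²
v = √(2gh) = √(2 × 10 × 1.59) = √31.800 = 5.639 m/s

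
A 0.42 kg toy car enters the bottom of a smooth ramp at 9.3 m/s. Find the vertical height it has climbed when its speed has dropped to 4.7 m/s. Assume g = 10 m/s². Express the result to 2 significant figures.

Energy balance between the two points: ½mv₁² = ½mv₂² + mgh
h = (v₁² − v₂²)/(2g) = (9.3² − 4.7²)/(2 × 10) = 3.220 m

h = 3.2 m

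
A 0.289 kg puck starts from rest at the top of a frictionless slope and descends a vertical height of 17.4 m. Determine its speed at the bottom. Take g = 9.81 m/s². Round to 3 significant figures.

v = 18.5 m/s

Energy conservation between the two points: mgh = ½mv²
The mass cancels from both sides.
v = √(2gh) = √(2 × 9.81 × 17.4) = √341.39 = 18.48 m/s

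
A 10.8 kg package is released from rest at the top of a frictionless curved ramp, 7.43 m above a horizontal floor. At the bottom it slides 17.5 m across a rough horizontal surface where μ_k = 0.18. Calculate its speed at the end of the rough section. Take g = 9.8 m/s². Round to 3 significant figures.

Energy bookkeeping (friction removes W_f = μ_k N d):
mgh = ½mv² + μ_k m g d
W_f = μ_k mg d = (0.18)(10.8)(9.8)(17.5) = 333.4 J
½mv² = mgh − W_f = 786.39 − 333.4 = 453.00 J
v = √(2 × 453.00/10.8) = 9.159 m/s

v = 9.16 m/s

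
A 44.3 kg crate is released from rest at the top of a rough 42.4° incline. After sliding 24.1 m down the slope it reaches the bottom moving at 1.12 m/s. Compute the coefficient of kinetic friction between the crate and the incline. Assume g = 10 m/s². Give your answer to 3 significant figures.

Energy balance down the incline: mg L sinθ − ½mv² = μ_k (mg cosθ) L
mgL sinθ = 7199.1 J; ½mv² = 27.785 J
W_f = 7199.1 − 27.785 = 7171 J
μ_k = W_f/(mg cosθ · L) = 7171/(327.1 × 24.1) = 0.9096

μ_k = 0.910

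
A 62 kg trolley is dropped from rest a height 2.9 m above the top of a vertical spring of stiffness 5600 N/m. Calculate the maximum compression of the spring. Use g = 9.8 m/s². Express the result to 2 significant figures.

x = 0.91 m

Measuring PE from the top of the relaxed spring, at max compression the trolley has dropped H + x with zero KE, so:
mg(H + x) = ½kx²
½(5600)x² − (62)(9.8)x − (62)(9.8)(2.9) = 0
2800x² − 607.6x − 1762 = 0
x = [607.6 + √(369178 + 1.9735e+07)]/(2 × 2800) = 0.9092 m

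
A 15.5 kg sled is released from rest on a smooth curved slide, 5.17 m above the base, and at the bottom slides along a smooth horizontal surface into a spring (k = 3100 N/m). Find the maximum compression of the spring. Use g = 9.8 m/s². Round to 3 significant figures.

x = 0.712 m

Energy conservation (no friction) from release to max compression: mgh = ½kx²
x = √(2mgh/k) = √(2 × 15.5 × 9.8 × 5.17 / 3100) = 0.7118 m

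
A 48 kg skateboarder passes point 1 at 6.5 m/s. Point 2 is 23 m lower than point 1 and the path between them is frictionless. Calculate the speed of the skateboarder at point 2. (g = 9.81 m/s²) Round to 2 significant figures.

v = 22 m/s

By conservation of mechanical energy, ½mv₀² + mgh = ½mv²
The mass cancels from both sides.
v² = v₀² + 2gh = (6.5)² + 2(9.81)(23) = 493.51
v = √493.51 = 22.22 m/s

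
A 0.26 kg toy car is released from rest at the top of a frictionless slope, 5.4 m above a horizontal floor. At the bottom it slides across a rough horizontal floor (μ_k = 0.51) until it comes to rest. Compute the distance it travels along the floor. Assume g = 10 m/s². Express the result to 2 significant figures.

Applying the work–energy principle:
At rest all PE has been dissipated by friction: mgh = μ_k m g d
d = h/μ_k = 5.4/0.51 = 10.59 m

d = 11 m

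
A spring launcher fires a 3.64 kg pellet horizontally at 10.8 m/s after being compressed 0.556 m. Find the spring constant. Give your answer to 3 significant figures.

½kx² = ½mv²
k = mv²/x² = (3.64)(10.8)²/(0.556)² = 1373 N/m

k = 1370 N/m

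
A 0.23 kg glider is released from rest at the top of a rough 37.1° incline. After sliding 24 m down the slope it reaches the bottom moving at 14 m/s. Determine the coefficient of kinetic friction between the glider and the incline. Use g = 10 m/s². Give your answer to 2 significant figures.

The energy dissipated by friction is the PE lost minus the KE gained:
mgL sinθ = 33.297 J; ½mv² = 22.540 J
W_f = 33.297 − 22.540 = 10.76 J
μ_k = W_f/(mg cosθ · L) = 10.76/(1.834 × 24) = 0.2443

μ_k = 0.24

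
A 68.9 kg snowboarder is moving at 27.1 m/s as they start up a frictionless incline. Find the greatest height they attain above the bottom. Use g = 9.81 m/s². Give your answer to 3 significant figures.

Setting KE at the bottom equal to PE gained: ½mv² = mgh
h = v²/(2g) = 27.1²/(2 × 9.81) = 37.43 m

h = 37.4 m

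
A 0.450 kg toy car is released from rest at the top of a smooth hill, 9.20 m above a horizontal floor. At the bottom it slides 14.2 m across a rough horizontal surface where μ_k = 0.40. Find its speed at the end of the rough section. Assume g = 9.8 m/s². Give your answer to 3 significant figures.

Applying the work–energy principle:
mgh = ½mv² + μ_k m g d
W_f = μ_k mg d = (0.40)(0.450)(9.8)(14.2) = 25.05 J
½mv² = mgh − W_f = 40.572 − 25.05 = 15.523 J
v = √(2 × 15.523/0.450) = 8.306 m/s

v = 8.31 m/s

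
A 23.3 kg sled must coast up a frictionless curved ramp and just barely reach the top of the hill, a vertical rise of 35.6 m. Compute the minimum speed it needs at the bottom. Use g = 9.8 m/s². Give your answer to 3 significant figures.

At the top it is momentarily at rest, so all KE converts to PE: ½mv² = mgh
v = √(2gh) = √(2 × 9.8 × 35.6) = 26.42 m/s

v = 26.4 m/s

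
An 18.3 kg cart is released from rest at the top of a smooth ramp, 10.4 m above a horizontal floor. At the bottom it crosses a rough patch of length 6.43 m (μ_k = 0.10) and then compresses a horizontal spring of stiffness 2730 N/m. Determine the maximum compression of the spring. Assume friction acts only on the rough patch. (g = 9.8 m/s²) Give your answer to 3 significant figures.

x = 1.13 m

Initial energy: E₁ = mgh = (18.3)(9.8)(10.4) = 1865.1 J
Friction removes W_f = μ_k mg d = (0.10)(18.3)(9.8)(6.43) = 115.3 J
Energy reaching the spring: E = 1865.1 − 115.3 = 1749.8 J
At max compression ½kx² = E ⇒ x = √(2E/k) = √(2 × 1749.8/2730) = 1.132 m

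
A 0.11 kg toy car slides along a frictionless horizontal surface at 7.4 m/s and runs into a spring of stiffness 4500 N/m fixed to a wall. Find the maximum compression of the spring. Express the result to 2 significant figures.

Conservation of energy between contact and max compression: ½mv² = ½kx²
x = v√(m/k) = 7.4 × √(0.11/4500) = 0.03659 m

x = 0.037 m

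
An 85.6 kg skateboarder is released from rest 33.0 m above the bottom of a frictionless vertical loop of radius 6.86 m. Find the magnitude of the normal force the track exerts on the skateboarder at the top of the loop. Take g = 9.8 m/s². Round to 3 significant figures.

N = 3880 N

Energy from release to top (height 2r): mgh = ½mv_top² + mg(2r)
v_top² = 2g(h − 2r) = 2(9.8)(33.0 − 13.72) = 377.89 m²/s²
At the top, both N and weight point toward the centre: N + mg = mv_top²/r
N = m(v_top²/r − g) = 85.6(377.89/6.86 − 9.8) = 3876 N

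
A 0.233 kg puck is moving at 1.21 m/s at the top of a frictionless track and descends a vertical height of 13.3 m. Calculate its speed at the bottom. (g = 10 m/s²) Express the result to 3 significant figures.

v = 16.4 m/s

Equating total energy at the two states: ½mv₀² + mgh = ½mv²
v² = v₀² + 2gh = (1.21)² + 2(10)(13.3) = 267.46
v = √267.46 = 16.35 m/s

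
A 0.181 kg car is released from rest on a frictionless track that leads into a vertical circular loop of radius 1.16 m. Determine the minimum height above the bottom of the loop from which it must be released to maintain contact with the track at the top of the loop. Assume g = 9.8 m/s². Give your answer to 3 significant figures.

h = 2.90 m

At the top, for minimum speed gravity alone supplies the centripetal force: mg = mv_top²/r ⇒ v_top² = gr = 11.37 m²/s²
Energy conservation from release height h to the top (height 2r): mgh = ½mv_top² + mg(2r)
h = v_top²/(2g) + 2r = r/2 + 2r = 5r/2 = 2.900 m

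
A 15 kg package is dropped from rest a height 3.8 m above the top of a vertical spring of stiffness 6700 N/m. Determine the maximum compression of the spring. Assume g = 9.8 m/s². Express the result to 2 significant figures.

Take the reference level at the top of the uncompressed spring. At max compression the package has fallen H + x and is momentarily at rest:
mg(H + x) = ½kx²
½(6700)x² − (15)(9.8)x − (15)(9.8)(3.8) = 0
3350x² − 147.0x − 558.6 = 0
x = [147.0 + √(21609 + 7.4852e+06)]/(2 × 3350) = 0.4309 m

x = 0.43 m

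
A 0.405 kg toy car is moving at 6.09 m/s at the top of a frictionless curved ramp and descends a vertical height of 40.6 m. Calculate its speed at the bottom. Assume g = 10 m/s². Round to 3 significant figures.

v = 29.1 m/s

Equating total energy at the two states: ½mv₀² + mgh = ½mv²
The mass cancels from both sides.
v² = v₀² + 2gh = (6.09)² + 2(10)(40.6) = 849.09
v = √849.09 = 29.14 m/s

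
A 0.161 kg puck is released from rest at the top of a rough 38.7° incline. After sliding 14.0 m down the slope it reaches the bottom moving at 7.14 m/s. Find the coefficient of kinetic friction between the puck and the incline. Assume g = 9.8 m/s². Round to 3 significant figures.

μ_k = 0.563

The energy dissipated by friction is the PE lost minus the KE gained:
mgL sinθ = 13.811 J; ½mv² = 4.1039 J
W_f = 13.811 − 4.1039 = 9.707 J
μ_k = W_f/(mg cosθ · L) = 9.707/(1.231 × 14.0) = 0.5631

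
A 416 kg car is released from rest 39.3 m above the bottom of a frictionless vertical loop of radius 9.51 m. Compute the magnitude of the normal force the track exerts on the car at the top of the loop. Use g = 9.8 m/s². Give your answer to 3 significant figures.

N = 13300 N

Energy from release to top (height 2r): mgh = ½mv_top² + mg(2r)
v_top² = 2g(h − 2r) = 2(9.8)(39.3 − 19.02) = 397.49 m²/s²
At the top, both N and weight point toward the centre: N + mg = mv_top²/r
N = m(v_top²/r − g) = 416(397.49/9.51 − 9.8) = 13311 N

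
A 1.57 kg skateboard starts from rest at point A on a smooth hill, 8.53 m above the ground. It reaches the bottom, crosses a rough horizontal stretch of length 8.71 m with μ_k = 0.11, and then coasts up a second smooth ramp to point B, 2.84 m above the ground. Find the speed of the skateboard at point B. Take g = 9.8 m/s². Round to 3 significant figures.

Energy at A: mgh₁ = (1.57)(9.8)(8.53) = 131.24 J
Friction loss: W_f = μ_k mg d = 14.74 J
At B: ½mv² + mgh₂ = mgh₁ − W_f
½mv² = 131.24 − 14.74 − 43.696 = 72.805 J
v = √(2 × 72.805/1.57) = 9.630 m/s

v = 9.63 m/s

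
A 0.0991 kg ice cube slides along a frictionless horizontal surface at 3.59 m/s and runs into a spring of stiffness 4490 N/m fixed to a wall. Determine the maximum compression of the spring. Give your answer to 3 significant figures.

At max compression the cube is momentarily at rest: ½mv² = ½kx²
x = v√(m/k) = 3.59 × √(0.0991/4490) = 0.01687 m

x = 0.0169 m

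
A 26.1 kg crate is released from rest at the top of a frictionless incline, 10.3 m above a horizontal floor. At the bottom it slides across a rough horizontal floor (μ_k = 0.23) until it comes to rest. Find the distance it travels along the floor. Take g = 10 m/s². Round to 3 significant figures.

Energy bookkeeping (friction removes W_f = μ_k N d):
At rest all PE has been dissipated by friction: mgh = μ_k m g d
d = h/μ_k = 10.3/0.23 = 44.78 m

d = 44.8 m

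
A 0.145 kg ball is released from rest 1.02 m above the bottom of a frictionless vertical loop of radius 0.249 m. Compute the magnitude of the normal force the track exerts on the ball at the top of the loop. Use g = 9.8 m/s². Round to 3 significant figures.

Energy from release to top (height 2r): mgh = ½mv_top² + mg(2r)
v_top² = 2g(h − 2r) = 2(9.8)(1.02 − 0.4980) = 10.231 m²/s²
At the top, both N and weight point toward the centre: N + mg = mv_top²/r
N = m(v_top²/r − g) = 0.145(10.231/0.249 − 9.8) = 4.537 N

N = 4.54 N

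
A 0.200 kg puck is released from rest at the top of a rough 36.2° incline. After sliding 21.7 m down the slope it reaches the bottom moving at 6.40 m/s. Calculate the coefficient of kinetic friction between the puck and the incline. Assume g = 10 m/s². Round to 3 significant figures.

The energy dissipated by friction is the PE lost minus the KE gained:
mgL sinθ = 25.632 J; ½mv² = 4.0960 J
W_f = 25.632 − 4.0960 = 21.54 J
μ_k = W_f/(mg cosθ · L) = 21.54/(1.614 × 21.7) = 0.6149

μ_k = 0.615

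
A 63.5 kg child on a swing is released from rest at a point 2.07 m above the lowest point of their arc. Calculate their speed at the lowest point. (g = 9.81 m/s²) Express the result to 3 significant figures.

By conservation of mechanical energy, mgh = ½mv²
The mass cancels from both sides.
v = √(2gh) = √(2 × 9.81 × 2.07) = √40.613 = 6.373 m/s

v = 6.37 m/s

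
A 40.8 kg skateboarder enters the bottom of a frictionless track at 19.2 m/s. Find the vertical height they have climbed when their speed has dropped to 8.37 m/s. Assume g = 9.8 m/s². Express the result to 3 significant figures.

Energy balance between the two points: ½mv₁² = ½mv₂² + mgh
h = (v₁² − v₂²)/(2g) = (19.2² − 8.37²)/(2 × 9.8) = 15.23 m

h = 15.2 m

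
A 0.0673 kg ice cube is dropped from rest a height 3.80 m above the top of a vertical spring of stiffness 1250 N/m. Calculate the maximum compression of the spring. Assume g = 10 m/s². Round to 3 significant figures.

Let x be the compression. The total drop is H + x, and the cube is instantaneously at rest at max compression, so energy conservation gives:
mg(H + x) = ½kx²
½(1250)x² − (0.0673)(10)x − (0.0673)(10)(3.80) = 0
625.0x² − 0.6730x − 2.557 = 0
x = [0.6730 + √(0.4529 + 6393.5)]/(2 × 625.0) = 0.06451 m

x = 0.0645 m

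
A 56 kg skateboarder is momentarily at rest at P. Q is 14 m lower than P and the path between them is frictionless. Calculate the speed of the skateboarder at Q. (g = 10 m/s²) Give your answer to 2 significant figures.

v = 17 m/s

Energy conservation between the two points: mgh = ½mv²
v = √(2gh) = √(2 × 10 × 14) = √280.00 = 16.73 m/s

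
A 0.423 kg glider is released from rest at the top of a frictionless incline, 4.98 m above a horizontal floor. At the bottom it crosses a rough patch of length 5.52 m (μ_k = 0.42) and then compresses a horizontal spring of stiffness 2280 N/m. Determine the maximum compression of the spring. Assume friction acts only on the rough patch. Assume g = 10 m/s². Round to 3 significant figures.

x = 0.0994 m

Initial energy: E₁ = mgh = (0.423)(10)(4.98) = 21.065 J
Friction removes W_f = μ_k mg d = (0.42)(0.423)(10)(5.52) = 9.807 J
Energy reaching the spring: E = 21.065 − 9.807 = 11.259 J
At max compression ½kx² = E ⇒ x = √(2E/k) = √(2 × 11.259/2280) = 0.09938 m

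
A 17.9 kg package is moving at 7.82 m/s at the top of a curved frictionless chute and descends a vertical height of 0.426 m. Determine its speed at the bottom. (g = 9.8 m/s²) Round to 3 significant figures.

Energy conservation between the two points: ½mv₀² + mgh = ½mv²
v² = v₀² + 2gh = (7.82)² + 2(9.8)(0.426) = 69.502
v = √69.502 = 8.337 m/s

v = 8.34 m/s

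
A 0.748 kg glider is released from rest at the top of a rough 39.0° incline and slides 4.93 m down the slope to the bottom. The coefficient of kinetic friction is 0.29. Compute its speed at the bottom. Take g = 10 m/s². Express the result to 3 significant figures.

v = 6.31 m/s

Work–energy: mg(L sinθ) − μ_k(mg cosθ)L = ½mv²
mgh = mgL sinθ = (0.748)(10)(4.93)sin39.0° = 23.207 J
W_f = μ_k mg cosθ · L = (0.29)(0.748)(10)cos39.0°·4.93 = 8.311 J
½mv² = 23.207 − 8.311 = 14.896 J
v = √(2 × 14.896/0.748) = 6.311 m/s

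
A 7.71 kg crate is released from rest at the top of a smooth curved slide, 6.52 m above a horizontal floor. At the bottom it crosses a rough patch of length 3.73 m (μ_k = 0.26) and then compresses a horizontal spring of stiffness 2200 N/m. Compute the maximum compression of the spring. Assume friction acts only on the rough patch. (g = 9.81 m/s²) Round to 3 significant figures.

Initial energy: E₁ = mgh = (7.71)(9.81)(6.52) = 493.14 J
Friction removes W_f = μ_k mg d = (0.26)(7.71)(9.81)(3.73) = 73.35 J
Energy reaching the spring: E = 493.14 − 73.35 = 419.79 J
At max compression ½kx² = E ⇒ x = √(2E/k) = √(2 × 419.79/2200) = 0.6178 m

x = 0.618 m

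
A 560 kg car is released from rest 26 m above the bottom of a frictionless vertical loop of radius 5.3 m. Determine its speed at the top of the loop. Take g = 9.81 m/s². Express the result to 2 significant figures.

Energy conservation: mgh = ½mv_top² + mg(2r)
v_top² = 2g(h − 2r) = 2(9.81)(26 − 10.60) = 302.1
v_top = 17.38 m/s

v = 17 m/s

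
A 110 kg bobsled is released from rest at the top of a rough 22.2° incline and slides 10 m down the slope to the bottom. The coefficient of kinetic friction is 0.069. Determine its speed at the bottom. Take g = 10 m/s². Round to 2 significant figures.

Energy: mgh = ½mv² + W_f, with h = L sinθ and W_f = μ_k (mg cosθ) L
mgh = mgL sinθ = (110)(10)(10)sin22.2° = 4156.2 J
W_f = μ_k mg cosθ · L = (0.069)(110)(10)cos22.2°·10 = 702.7 J
½mv² = 4156.2 − 702.7 = 3453.5 J
v = √(2 × 3453.5/110) = 7.924 m/s

v = 7.9 m/s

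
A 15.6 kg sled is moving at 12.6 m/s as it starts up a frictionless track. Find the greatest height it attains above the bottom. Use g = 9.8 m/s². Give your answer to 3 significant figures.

By energy conservation, ½mv² = mgh
h = v²/(2g) = 12.6²/(2 × 9.8) = 8.100 m

h = 8.10 m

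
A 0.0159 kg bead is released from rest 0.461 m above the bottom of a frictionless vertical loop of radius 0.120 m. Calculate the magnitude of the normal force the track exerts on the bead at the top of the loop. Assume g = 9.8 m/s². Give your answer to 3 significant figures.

Energy from release to top (height 2r): mgh = ½mv_top² + mg(2r)
v_top² = 2g(h − 2r) = 2(9.8)(0.461 − 0.2400) = 4.3316 m²/s²
At the top, both N and weight point toward the centre: N + mg = mv_top²/r
N = m(v_top²/r − g) = 0.0159(4.3316/0.120 − 9.8) = 0.4181 N

N = 0.418 N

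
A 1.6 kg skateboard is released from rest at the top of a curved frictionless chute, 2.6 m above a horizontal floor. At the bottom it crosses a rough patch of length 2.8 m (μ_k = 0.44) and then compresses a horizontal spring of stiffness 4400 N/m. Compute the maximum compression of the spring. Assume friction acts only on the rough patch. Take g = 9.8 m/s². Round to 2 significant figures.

Initial energy: E₁ = mgh = (1.6)(9.8)(2.6) = 40.768 J
Friction removes W_f = μ_k mg d = (0.44)(1.6)(9.8)(2.8) = 19.32 J
Energy reaching the spring: E = 40.768 − 19.32 = 21.450 J
At max compression ½kx² = E ⇒ x = √(2E/k) = √(2 × 21.450/4400) = 0.09874 m

x = 0.099 m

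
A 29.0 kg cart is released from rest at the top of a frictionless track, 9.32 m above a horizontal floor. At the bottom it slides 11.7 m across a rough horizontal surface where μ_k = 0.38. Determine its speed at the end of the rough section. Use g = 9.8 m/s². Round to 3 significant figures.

Applying the work–energy principle:
mgh = ½mv² + μ_k m g d
W_f = μ_k mg d = (0.38)(29.0)(9.8)(11.7) = 1264 J
½mv² = mgh − W_f = 2648.7 − 1264 = 1385.2 J
v = √(2 × 1385.2/29.0) = 9.774 m/s

v = 9.77 m/s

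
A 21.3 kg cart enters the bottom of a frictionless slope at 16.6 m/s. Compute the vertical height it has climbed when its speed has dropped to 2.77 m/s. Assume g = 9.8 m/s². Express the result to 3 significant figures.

h = 13.7 m

Energy balance between the two points: ½mv₁² = ½mv₂² + mgh
h = (v₁² − v₂²)/(2g) = (16.6² − 2.77²)/(2 × 9.8) = 13.67 m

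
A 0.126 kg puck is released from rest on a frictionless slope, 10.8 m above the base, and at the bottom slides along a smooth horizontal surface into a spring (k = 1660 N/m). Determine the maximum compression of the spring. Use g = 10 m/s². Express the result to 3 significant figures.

Energy conservation (no friction) from release to max compression: mgh = ½kx²
x = √(2mgh/k) = √(2 × 0.126 × 10 × 10.8 / 1660) = 0.1280 m

x = 0.128 m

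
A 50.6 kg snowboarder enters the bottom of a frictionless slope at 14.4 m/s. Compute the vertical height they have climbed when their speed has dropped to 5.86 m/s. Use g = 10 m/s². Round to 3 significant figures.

h = 8.65 m

Energy balance between the two points: ½mv₁² = ½mv₂² + mgh
h = (v₁² − v₂²)/(2g) = (14.4² − 5.86²)/(2 × 10) = 8.651 m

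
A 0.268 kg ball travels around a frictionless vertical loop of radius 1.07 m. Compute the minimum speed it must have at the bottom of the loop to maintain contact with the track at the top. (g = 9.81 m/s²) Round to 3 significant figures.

At the top: mg = mv_top²/r ⇒ v_top² = gr = 10.50 m²/s²
Energy from bottom to top (height 2r): ½mv_bot² = ½mv_top² + mg(2r)
v_bot² = gr + 4gr = 5gr = 52.48
v_bot = √(5gr) = 7.245 m/s

v = 7.24 m/s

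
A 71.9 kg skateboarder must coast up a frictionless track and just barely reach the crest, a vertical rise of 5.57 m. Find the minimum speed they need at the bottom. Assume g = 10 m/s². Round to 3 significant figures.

v = 10.6 m/s

At the top they are momentarily at rest, so all KE converts to PE: ½mv² = mgh
v = √(2gh) = √(2 × 10 × 5.57) = 10.55 m/s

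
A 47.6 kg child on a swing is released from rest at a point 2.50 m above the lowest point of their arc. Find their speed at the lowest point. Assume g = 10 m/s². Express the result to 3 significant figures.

By conservation of mechanical energy, mgh = ½mv²
v = √(2gh) = √(2 × 10 × 2.50) = √50.000 = 7.071 m/s

v = 7.07 m/s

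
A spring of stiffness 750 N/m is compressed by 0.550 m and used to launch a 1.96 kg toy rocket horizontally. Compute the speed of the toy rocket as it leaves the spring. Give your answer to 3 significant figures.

Conservation of energy: ½kx² = ½mv²
v = x√(k/m) = 0.550 × √(750/1.96) = 10.76 m/s

v = 10.8 m/s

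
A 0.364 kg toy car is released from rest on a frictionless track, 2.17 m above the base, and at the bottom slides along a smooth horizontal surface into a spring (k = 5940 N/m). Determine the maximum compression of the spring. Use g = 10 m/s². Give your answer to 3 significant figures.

Gravitational PE at the top equals spring PE at max compression: mgh = ½kx²
x = √(2mgh/k) = √(2 × 0.364 × 10 × 2.17 / 5940) = 0.05157 m

x = 0.0516 m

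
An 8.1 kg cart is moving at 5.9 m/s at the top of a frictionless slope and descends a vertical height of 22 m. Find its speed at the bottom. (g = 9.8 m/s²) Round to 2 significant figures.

v = 22 m/s

Equating total energy at the two states: ½mv₀² + mgh = ½mv²
v² = v₀² + 2gh = (5.9)² + 2(9.8)(22) = 466.01
v = √466.01 = 21.59 m/s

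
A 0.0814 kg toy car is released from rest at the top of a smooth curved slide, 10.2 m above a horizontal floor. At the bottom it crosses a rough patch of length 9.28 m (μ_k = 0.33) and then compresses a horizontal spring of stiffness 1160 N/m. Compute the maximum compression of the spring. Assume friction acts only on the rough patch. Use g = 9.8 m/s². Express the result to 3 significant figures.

x = 0.0991 m

Initial energy: E₁ = mgh = (0.0814)(9.8)(10.2) = 8.1367 J
Friction removes W_f = μ_k mg d = (0.33)(0.0814)(9.8)(9.28) = 2.443 J
Energy reaching the spring: E = 8.1367 − 2.443 = 5.6938 J
At max compression ½kx² = E ⇒ x = √(2E/k) = √(2 × 5.6938/1160) = 0.09908 m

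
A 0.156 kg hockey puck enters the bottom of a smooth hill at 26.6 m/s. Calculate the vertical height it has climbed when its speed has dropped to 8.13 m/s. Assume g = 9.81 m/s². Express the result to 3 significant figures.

h = 32.7 m

Conservation of energy: ½mv₁² = ½mv₂² + mgh
h = (v₁² − v₂²)/(2g) = (26.6² − 8.13²)/(2 × 9.81) = 32.69 m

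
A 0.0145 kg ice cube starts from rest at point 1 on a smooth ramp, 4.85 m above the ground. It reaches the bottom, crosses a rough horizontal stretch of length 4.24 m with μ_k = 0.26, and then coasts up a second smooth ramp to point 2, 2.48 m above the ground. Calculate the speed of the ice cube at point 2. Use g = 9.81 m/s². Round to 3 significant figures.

Energy at 1: mgh₁ = (0.0145)(9.81)(4.85) = 0.68989 J
Friction loss: W_f = μ_k mg d = 0.1568 J
At 2: ½mv² + mgh₂ = mgh₁ − W_f
½mv² = 0.68989 − 0.1568 − 0.35277 = 0.18031 J
v = √(2 × 0.18031/0.0145) = 4.987 m/s

v = 4.99 m/s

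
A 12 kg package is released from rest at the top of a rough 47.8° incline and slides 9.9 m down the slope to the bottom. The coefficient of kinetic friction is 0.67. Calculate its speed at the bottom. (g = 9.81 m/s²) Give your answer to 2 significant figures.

v = 7.5 m/s

Energy: mgh = ½mv² + W_f, with h = L sinθ and W_f = μ_k (mg cosθ) L
mgh = mgL sinθ = (12)(9.81)(9.9)sin47.8° = 863.35 J
W_f = μ_k mg cosθ · L = (0.67)(12)(9.81)cos47.8°·9.9 = 524.5 J
½mv² = 863.35 − 524.5 = 338.85 J
v = √(2 × 338.85/12) = 7.515 m/s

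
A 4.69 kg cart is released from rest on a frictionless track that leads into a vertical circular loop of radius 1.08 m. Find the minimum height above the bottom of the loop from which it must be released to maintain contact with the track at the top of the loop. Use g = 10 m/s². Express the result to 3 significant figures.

At the top, for minimum speed gravity alone supplies the centripetal force: mg = mv_top²/r ⇒ v_top² = gr = 10.80 m²/s²
Energy conservation from release height h to the top (height 2r): mgh = ½mv_top² + mg(2r)
h = v_top²/(2g) + 2r = r/2 + 2r = 5r/2 = 2.700 m

h = 2.70 m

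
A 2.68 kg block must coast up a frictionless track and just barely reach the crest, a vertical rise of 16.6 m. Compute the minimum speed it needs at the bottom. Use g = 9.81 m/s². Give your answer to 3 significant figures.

At the top it is momentarily at rest, so all KE converts to PE: ½mv² = mgh
v = √(2gh) = √(2 × 9.81 × 16.6) = 18.05 m/s

v = 18.0 m/s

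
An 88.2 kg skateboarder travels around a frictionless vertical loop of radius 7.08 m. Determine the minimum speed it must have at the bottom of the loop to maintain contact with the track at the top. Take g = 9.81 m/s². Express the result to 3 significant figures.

At the top: mg = mv_top²/r ⇒ v_top² = gr = 69.45 m²/s²
Energy from bottom to top (height 2r): ½mv_bot² = ½mv_top² + mg(2r)
v_bot² = gr + 4gr = 5gr = 347.3
v_bot = √(5gr) = 18.64 m/s

v = 18.6 m/s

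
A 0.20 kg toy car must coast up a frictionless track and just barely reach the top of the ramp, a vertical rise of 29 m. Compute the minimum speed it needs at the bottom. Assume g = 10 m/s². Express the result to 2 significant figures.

At the top it is momentarily at rest, so all KE converts to PE: ½mv² = mgh
v = √(2gh) = √(2 × 10 × 29) = 24.08 m/s

v = 24 m/s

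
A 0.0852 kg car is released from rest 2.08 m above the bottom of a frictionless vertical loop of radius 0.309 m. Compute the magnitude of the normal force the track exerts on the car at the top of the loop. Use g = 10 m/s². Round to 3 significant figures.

N = 7.21 N

Energy from release to top (height 2r): mgh = ½mv_top² + mg(2r)
v_top² = 2g(h − 2r) = 2(10)(2.08 − 0.6180) = 29.240 m²/s²
At the top, both N and weight point toward the centre: N + mg = mv_top²/r
N = m(v_top²/r − g) = 0.0852(29.240/0.309 − 10) = 7.210 N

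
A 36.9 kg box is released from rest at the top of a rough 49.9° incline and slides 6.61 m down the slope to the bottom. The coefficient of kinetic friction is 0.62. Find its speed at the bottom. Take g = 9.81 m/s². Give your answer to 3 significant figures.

v = 6.89 m/s

Taking the bottom as reference, mgh = ½mv² + μ_k N L with h = L sinθ, N = mg cosθ:
mgh = mgL sinθ = (36.9)(9.81)(6.61)sin49.9° = 1830.3 J
W_f = μ_k mg cosθ · L = (0.62)(36.9)(9.81)cos49.9°·6.61 = 955.6 J
½mv² = 1830.3 − 955.6 = 874.70 J
v = √(2 × 874.70/36.9) = 6.885 m/s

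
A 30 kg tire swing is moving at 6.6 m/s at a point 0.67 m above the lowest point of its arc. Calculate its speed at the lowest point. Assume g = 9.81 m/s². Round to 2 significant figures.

v = 7.5 m/s

Energy conservation between the two points: ½mv₀² + mgh = ½mv²
v² = v₀² + 2gh = (6.6)² + 2(9.81)(0.67) = 56.705
v = √56.705 = 7.530 m/s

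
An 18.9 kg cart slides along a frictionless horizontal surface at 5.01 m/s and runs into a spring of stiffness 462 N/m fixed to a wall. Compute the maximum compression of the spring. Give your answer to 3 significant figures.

All KE is stored as spring PE at maximum compression: ½mv² = ½kx²
x = v√(m/k) = 5.01 × √(18.9/462) = 1.013 m

x = 1.01 m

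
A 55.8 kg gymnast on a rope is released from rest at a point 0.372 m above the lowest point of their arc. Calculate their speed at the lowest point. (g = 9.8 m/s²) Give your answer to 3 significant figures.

v = 2.70 m/s

Energy conservation between the two points: mgh = ½mv²
The mass cancels from both sides.
v = √(2gh) = √(2 × 9.8 × 0.372) = √7.2912 = 2.700 m/s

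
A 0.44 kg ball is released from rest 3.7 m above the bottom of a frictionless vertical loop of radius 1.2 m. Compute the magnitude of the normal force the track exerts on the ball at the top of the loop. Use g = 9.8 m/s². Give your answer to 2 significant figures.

N = 5.0 N

Energy from release to top (height 2r): mgh = ½mv_top² + mg(2r)
v_top² = 2g(h − 2r) = 2(9.8)(3.7 − 2.400) = 25.480 m²/s²
At the top, both N and weight point toward the centre: N + mg = mv_top²/r
N = m(v_top²/r − g) = 0.44(25.480/1.2 − 9.8) = 5.031 N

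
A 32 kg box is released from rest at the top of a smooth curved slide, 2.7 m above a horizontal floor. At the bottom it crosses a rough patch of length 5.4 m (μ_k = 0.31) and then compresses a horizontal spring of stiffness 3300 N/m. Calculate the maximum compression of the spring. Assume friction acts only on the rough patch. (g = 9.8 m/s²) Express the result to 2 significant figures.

x = 0.44 m

Initial energy: E₁ = mgh = (32)(9.8)(2.7) = 846.72 J
Friction removes W_f = μ_k mg d = (0.31)(32)(9.8)(5.4) = 525.0 J
Energy reaching the spring: E = 846.72 − 525.0 = 321.75 J
At max compression ½kx² = E ⇒ x = √(2E/k) = √(2 × 321.75/3300) = 0.4416 m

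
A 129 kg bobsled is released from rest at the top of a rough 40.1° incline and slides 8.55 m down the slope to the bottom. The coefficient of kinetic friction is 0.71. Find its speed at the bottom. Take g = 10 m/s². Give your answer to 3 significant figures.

Taking the bottom as reference, mgh = ½mv² + μ_k N L with h = L sinθ, N = mg cosθ:
mgh = mgL sinθ = (129)(10)(8.55)sin40.1° = 7104.4 J
W_f = μ_k mg cosθ · L = (0.71)(129)(10)cos40.1°·8.55 = 5990 J
½mv² = 7104.4 − 5990 = 1114.3 J
v = √(2 × 1114.3/129) = 4.156 m/s

v = 4.16 m/s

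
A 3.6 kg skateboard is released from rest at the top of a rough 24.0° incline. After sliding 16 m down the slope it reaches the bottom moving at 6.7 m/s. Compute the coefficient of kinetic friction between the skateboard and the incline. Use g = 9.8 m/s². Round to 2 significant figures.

Energy balance down the incline: mg L sinθ − ½mv² = μ_k (mg cosθ) L
mgL sinθ = 229.59 J; ½mv² = 80.802 J
W_f = 229.59 − 80.802 = 148.8 J
μ_k = W_f/(mg cosθ · L) = 148.8/(32.23 × 16) = 0.2885

μ_k = 0.29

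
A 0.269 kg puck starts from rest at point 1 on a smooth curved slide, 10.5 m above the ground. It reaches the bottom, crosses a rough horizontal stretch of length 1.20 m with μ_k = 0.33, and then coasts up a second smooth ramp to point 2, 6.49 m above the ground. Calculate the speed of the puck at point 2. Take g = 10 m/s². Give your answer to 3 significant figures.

Energy at 1: mgh₁ = (0.269)(10)(10.5) = 28.245 J
Friction loss: W_f = μ_k mg d = 1.065 J
At 2: ½mv² + mgh₂ = mgh₁ − W_f
½mv² = 28.245 − 1.065 − 17.458 = 9.7217 J
v = √(2 × 9.7217/0.269) = 8.502 m/s

v = 8.50 m/s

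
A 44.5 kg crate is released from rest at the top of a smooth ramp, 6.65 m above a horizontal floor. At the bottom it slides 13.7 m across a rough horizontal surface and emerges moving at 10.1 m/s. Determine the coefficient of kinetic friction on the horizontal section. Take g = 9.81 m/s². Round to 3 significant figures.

Energy at the top = energy at the end + work done against friction:
mgh = ½mv² + μ_k m g d
mgh = 2903.0 J; ½mv² = 2269.7 J
W_f = 2903.0 − 2269.7 = 633.3 J
μ_k = W_f/(mg·d) = 633.3/(436.5 × 13.7) = 0.1059

μ_k = 0.106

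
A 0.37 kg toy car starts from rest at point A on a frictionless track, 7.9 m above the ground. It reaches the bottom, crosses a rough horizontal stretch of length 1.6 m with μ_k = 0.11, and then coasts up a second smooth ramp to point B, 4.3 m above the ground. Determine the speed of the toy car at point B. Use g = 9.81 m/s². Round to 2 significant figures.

v = 8.2 m/s

Energy at A: mgh₁ = (0.37)(9.81)(7.9) = 28.675 J
Friction loss: W_f = μ_k mg d = 0.6388 J
At B: ½mv² + mgh₂ = mgh₁ − W_f
½mv² = 28.675 − 0.6388 − 15.608 = 12.428 J
v = √(2 × 12.428/0.37) = 8.196 m/s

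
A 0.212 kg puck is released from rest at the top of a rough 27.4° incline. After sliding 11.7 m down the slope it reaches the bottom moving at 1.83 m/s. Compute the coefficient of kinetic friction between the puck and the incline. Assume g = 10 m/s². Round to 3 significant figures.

μ_k = 0.502

The energy dissipated by friction is the PE lost minus the KE gained:
mgL sinθ = 11.415 J; ½mv² = 0.35498 J
W_f = 11.415 − 0.35498 = 11.06 J
μ_k = W_f/(mg cosθ · L) = 11.06/(1.882 × 11.7) = 0.5022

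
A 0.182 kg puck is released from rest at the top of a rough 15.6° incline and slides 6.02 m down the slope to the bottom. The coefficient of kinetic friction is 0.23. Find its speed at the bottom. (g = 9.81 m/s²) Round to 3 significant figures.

Energy: mgh = ½mv² + W_f, with h = L sinθ and W_f = μ_k (mg cosθ) L
mgh = mgL sinθ = (0.182)(9.81)(6.02)sin15.6° = 2.8904 J
W_f = μ_k mg cosθ · L = (0.23)(0.182)(9.81)cos15.6°·6.02 = 2.381 J
½mv² = 2.8904 − 2.381 = 0.50938 J
v = √(2 × 0.50938/0.182) = 2.366 m/s

v = 2.37 m/s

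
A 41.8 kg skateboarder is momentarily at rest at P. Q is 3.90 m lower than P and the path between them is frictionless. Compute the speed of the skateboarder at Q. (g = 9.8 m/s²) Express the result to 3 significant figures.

Mechanical energy is conserved (no friction): mgh = ½mv²
v = √(2gh) = √(2 × 9.8 × 3.90) = √76.440 = 8.743 m/s

v = 8.74 m/s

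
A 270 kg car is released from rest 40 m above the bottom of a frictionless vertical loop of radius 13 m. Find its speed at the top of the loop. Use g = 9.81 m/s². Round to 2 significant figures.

v = 17 m/s

Energy conservation: mgh = ½mv_top² + mg(2r)
v_top² = 2g(h − 2r) = 2(9.81)(40 − 26.00) = 274.7
v_top = 16.57 m/s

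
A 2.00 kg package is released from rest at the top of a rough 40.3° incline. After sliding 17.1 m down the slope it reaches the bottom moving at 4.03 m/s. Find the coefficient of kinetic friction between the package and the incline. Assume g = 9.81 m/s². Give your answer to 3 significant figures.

mgh = ½mv² + μ_k (mg cosθ) L, with h = L sinθ
mgL sinθ = 217.00 J; ½mv² = 16.241 J
W_f = 217.00 − 16.241 = 200.8 J
μ_k = W_f/(mg cosθ · L) = 200.8/(14.96 × 17.1) = 0.7846

μ_k = 0.785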